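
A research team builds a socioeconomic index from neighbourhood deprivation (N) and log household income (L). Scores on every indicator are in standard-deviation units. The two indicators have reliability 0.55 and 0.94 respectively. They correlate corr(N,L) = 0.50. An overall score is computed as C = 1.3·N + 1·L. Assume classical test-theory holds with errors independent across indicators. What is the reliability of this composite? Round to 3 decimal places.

Var(C) = 1.3² + 1 + 2·[1.3·0.50] = 2.69 + 1.3 = 3.99.
Under uncorrelated errors the observed covariances equal the true-score covariances, so only the own-variance terms attenuate.
True-score variance = [1.3²·0.55 + 0.94] + 1.3 = 1.8695 + 1.3 = 3.1695.
Reliability = 3.1695 / 3.99 = 0.794.

0.794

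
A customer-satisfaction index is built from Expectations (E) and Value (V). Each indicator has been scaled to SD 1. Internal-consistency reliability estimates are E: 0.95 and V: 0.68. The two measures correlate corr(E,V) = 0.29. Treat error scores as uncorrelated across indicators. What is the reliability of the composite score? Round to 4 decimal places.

0.8566

Var(E+V) = 2 + 2·[0.29] = 2 + 0.58 = 2.58.
With uncorrelated errors the cross-covariances are all true-score covariance, so they carry over unchanged; only the diagonal terms shrink to ρᵢσᵢ².
True-score variance = [0.95 + 0.68] + 0.58 = 1.63 + 0.58 = 2.21.
Reliability = 2.21 / 2.58 = 0.8566.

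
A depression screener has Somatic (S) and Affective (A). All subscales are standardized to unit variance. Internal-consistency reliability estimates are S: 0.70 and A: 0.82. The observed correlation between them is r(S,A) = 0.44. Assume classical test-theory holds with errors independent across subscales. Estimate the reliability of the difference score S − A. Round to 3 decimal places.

0.571

Var(S−A) = 1 + 1 − 2·0.44 = 2 − 0.88 = 1.12.
With uncorrelated errors the cross-covariances are all true-score covariance, so they carry over unchanged; only the diagonal terms shrink to ρᵢσᵢ².
True-score variance = [0.70 + 0.82] − 0.88 = 1.52 − 0.88 = 0.64.
Reliability = 0.64 / 1.12 = 0.571.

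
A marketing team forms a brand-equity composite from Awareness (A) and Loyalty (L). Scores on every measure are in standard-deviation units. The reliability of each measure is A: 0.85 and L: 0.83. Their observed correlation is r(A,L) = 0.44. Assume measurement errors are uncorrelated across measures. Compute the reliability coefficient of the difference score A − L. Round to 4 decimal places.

0.7143

Var(A−L) = 1 + 1 − 2·0.44 = 2 − 0.88 = 1.12.
Because errors are independent across components, Cov(Tᵢ,Tⱼ) = Cov(Xᵢ,Xⱼ); the off-diagonal part of the true-score variance is the same as above.
True-score variance = [0.85 + 0.83] − 0.88 = 1.68 − 0.88 = 0.8.
Reliability = 0.8 / 1.12 = 0.7143.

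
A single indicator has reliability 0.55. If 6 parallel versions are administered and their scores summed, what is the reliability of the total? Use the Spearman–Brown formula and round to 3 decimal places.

0.880

ρ_k = kρ / (1 + (k−1)ρ) = 6·0.55 / (1 + 5·0.55) = 3.300 / 3.750 = 0.880.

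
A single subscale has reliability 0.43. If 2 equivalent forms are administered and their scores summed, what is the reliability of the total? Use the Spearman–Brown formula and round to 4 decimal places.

0.6014

ρ_k = kρ / (1 + (k−1)ρ) = 2·0.43 / (1 + 1·0.43) = 0.860 / 1.430 = 0.6014.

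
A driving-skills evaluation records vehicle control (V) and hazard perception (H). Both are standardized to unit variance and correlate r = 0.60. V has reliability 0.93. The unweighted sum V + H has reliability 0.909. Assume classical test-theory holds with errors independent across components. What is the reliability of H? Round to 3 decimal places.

Var(V+H) = 2 + 2·0.60 = 3.200.
True-score variance = ρ_V + ρ_H + 2·0.60, so 0.909 = (0.93 + ρ_H + 1.20) / 3.200.
ρ_H = 0.909·3.200 − 0.93 − 1.20 = 0.779.

0.779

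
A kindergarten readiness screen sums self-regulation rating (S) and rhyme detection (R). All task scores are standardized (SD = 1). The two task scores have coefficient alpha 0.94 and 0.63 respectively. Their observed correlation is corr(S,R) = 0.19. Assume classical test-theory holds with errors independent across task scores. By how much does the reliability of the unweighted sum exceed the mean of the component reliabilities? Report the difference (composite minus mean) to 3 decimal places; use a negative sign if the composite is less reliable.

Var(sum) = 2 + 0.38 = 2.38; true-score variance = 1.57 + 0.38 = 1.95; composite reliability = 0.8193.
Mean component reliability = 0.7850.
Difference = 0.8193 − 0.7850 = 0.034.

0.034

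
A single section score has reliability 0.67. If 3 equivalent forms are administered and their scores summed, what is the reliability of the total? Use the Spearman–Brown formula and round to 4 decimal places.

0.8590

ρ_k = kρ / (1 + (k−1)ρ) = 3·0.67 / (1 + 2·0.67) = 2.010 / 2.340 = 0.8590.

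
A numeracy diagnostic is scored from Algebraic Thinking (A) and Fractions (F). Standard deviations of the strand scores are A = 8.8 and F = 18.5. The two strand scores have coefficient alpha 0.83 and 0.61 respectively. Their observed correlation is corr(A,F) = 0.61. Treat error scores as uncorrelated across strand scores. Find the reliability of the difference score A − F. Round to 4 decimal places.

0.3367

Var(A−F) = 8.8² + 18.5² − 2·8.8·18.5·0.61 = 419.69 − 198.616 = 221.074.
Because errors are independent across components, Cov(Tᵢ,Tⱼ) = Cov(Xᵢ,Xⱼ); the off-diagonal part of the true-score variance is the same as above.
True-score variance = [8.8²·0.83 + 18.5²·0.61] − 198.616 = 273.048 − 198.616 = 74.4317.
Reliability = 74.4317 / 221.074 = 0.3367.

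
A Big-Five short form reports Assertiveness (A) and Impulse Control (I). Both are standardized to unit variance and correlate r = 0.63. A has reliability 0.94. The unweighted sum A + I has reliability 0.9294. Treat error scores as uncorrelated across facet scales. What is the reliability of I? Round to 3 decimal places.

Var(A+I) = 2 + 2·0.63 = 3.260.
True-score variance = ρ_A + ρ_I + 2·0.63, so 0.9294 = (0.94 + ρ_I + 1.26) / 3.260.
ρ_I = 0.9294·3.260 − 0.94 − 1.26 = 0.830.

0.830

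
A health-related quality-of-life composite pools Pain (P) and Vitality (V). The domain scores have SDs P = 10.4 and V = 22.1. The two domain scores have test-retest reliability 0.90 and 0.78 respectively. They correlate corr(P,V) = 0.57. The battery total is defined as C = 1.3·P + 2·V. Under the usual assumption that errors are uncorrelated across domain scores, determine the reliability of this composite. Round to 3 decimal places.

Var(C) = 1.3²·10.4² + 2²·22.1² + 2·[2.6·10.4·22.1·0.57] = 2136.43 + 681.246 = 2817.68.
With uncorrelated errors the cross-covariances are all true-score covariance, so they carry over unchanged; only the diagonal terms shrink to ρᵢσᵢ².
True-score variance = [1.3²·10.4²·0.90 + 2²·22.1²·0.78] + 681.246 = 1688.35 + 681.246 = 2369.6.
Reliability = 2369.6 / 2817.68 = 0.841.

0.841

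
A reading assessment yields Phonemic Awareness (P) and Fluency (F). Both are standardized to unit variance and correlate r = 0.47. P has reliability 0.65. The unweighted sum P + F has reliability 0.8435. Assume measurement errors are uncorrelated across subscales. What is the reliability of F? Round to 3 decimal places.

0.890

Var(P+F) = 2 + 2·0.47 = 2.940.
True-score variance = ρ_P + ρ_F + 2·0.47, so 0.8435 = (0.65 + ρ_F + 0.94) / 2.940.
ρ_F = 0.8435·2.940 − 0.65 − 0.94 = 0.890.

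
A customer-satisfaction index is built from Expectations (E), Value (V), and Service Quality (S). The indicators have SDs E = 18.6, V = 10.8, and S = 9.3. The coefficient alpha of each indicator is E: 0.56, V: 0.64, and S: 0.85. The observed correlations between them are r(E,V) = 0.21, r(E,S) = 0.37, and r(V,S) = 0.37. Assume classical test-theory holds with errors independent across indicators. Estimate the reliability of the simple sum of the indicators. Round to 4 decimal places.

0.7521

Var(E+V+S) = 18.6² + 10.8² + 9.3² + 2·[18.6·10.8·0.21 + 18.6·9.3·0.37 + 10.8·9.3·0.37] = 549.09 + 286.7 = 835.79.
Because errors are independent across components, Cov(Tᵢ,Tⱼ) = Cov(Xᵢ,Xⱼ); the off-diagonal part of the true-score variance is the same as above.
True-score variance = [18.6²·0.56 + 10.8²·0.64 + 9.3²·0.85] + 286.7 = 341.904 + 286.7 = 628.604.
Reliability = 628.604 / 835.79 = 0.7521.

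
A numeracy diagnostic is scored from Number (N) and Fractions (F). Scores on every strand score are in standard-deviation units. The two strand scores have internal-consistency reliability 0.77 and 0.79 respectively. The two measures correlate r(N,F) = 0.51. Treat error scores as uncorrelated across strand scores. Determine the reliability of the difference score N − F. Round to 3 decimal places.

0.551

Var(N−F) = 1 + 1 − 2·0.51 = 2 − 1.02 = 0.98.
Because errors are independent across components, Cov(Tᵢ,Tⱼ) = Cov(Xᵢ,Xⱼ); the off-diagonal part of the true-score variance is the same as above.
True-score variance = [0.77 + 0.79] − 1.02 = 1.56 − 1.02 = 0.54.
Reliability = 0.54 / 0.98 = 0.551.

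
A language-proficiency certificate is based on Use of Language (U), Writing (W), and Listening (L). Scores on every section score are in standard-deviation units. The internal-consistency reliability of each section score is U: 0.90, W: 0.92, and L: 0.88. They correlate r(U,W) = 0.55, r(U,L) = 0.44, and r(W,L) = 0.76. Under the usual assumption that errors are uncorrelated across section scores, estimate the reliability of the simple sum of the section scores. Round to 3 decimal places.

Var(U+W+L) = 3 + 2·[0.55 + 0.44 + 0.76] = 3 + 3.5 = 6.5.
With uncorrelated errors the cross-covariances are all true-score covariance, so they carry over unchanged; only the diagonal terms shrink to ρᵢσᵢ².
True-score variance = [0.90 + 0.92 + 0.88] + 3.5 = 2.7 + 3.5 = 6.2.
Reliability = 6.2 / 6.5 = 0.954.

0.954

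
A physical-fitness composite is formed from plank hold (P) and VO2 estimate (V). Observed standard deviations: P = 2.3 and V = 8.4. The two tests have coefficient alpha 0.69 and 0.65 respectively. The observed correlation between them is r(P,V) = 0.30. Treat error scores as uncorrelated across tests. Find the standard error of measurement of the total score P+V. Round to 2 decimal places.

Var(total) = 75.85 + 11.592 = 87.442.
True-score variance = 49.5141 + 11.592 = 61.1061, so reliability = 0.6988.
Error variance = 87.442 − 61.1061 = 26.3359; SEM = √26.3359 = 5.13.

5.13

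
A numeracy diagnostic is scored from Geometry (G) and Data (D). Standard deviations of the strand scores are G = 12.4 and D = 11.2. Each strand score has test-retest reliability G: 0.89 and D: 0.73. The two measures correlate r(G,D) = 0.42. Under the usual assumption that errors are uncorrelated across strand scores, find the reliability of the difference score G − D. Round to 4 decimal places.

0.6876

Var(G−D) = 12.4² + 11.2² − 2·12.4·11.2·0.42 = 279.2 − 116.659 = 162.541.
Under uncorrelated errors the observed covariances equal the true-score covariances, so only the own-variance terms attenuate.
True-score variance = [12.4²·0.89 + 11.2²·0.73] − 116.659 = 228.418 − 116.659 = 111.758.
Reliability = 111.758 / 162.541 = 0.6876.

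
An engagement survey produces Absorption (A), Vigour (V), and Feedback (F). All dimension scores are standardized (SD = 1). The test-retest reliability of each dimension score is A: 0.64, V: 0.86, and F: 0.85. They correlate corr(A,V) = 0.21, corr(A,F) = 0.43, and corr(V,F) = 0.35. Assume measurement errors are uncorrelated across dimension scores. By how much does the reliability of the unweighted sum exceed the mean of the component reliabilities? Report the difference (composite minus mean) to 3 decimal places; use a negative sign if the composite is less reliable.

0.086

Var(sum) = 3 + 1.98 = 4.98; true-score variance = 2.35 + 1.98 = 4.33; composite reliability = 0.8695.
Mean component reliability = 0.7833.
Difference = 0.8695 − 0.7833 = 0.086.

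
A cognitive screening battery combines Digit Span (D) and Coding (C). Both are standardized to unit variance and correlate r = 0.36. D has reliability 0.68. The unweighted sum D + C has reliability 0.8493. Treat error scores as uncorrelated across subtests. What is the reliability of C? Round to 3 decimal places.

0.910

Var(D+C) = 2 + 2·0.36 = 2.720.
True-score variance = ρ_D + ρ_C + 2·0.36, so 0.8493 = (0.68 + ρ_C + 0.72) / 2.720.
ρ_C = 0.8493·2.720 − 0.68 − 0.72 = 0.910.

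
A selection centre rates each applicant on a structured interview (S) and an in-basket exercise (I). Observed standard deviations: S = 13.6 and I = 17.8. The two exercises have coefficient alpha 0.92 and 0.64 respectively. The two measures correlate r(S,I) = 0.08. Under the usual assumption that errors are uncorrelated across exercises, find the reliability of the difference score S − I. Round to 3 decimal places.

Var(S−I) = 13.6² + 17.8² − 2·13.6·17.8·0.08 = 501.8 − 38.7328 = 463.067.
Because errors are independent across components, Cov(Tᵢ,Tⱼ) = Cov(Xᵢ,Xⱼ); the off-diagonal part of the true-score variance is the same as above.
True-score variance = [13.6²·0.92 + 17.8²·0.64] − 38.7328 = 372.941 − 38.7328 = 334.208.
Reliability = 334.208 / 463.067 = 0.722.

0.722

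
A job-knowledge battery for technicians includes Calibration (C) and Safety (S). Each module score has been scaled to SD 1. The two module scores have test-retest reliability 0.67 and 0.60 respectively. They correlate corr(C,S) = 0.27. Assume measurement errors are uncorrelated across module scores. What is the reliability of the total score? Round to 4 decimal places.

0.7126

Var(C+S) = 2 + 2·[0.27] = 2 + 0.54 = 2.54.
Under uncorrelated errors the observed covariances equal the true-score covariances, so only the own-variance terms attenuate.
True-score variance = [0.67 + 0.60] + 0.54 = 1.27 + 0.54 = 1.81.
Reliability = 1.81 / 2.54 = 0.7126.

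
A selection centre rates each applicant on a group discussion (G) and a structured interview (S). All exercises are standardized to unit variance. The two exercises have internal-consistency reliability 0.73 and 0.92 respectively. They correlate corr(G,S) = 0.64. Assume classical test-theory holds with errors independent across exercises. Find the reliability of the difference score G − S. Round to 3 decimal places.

0.514

Var(G−S) = 1 + 1 − 2·0.64 = 2 − 1.28 = 0.72.
Under uncorrelated errors the observed covariances equal the true-score covariances, so only the own-variance terms attenuate.
True-score variance = [0.73 + 0.92] − 1.28 = 1.65 − 1.28 = 0.37.
Reliability = 0.37 / 0.72 = 0.514.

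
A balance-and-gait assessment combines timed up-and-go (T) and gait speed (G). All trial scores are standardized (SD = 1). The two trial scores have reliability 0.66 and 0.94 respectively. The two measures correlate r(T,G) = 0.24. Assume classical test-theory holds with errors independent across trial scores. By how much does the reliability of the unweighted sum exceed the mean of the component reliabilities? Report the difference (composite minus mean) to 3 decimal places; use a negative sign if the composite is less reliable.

Var(sum) = 2 + 0.48 = 2.48; true-score variance = 1.6 + 0.48 = 2.08; composite reliability = 0.8387.
Mean component reliability = 0.8000.
Difference = 0.8387 − 0.8000 = 0.039.

0.039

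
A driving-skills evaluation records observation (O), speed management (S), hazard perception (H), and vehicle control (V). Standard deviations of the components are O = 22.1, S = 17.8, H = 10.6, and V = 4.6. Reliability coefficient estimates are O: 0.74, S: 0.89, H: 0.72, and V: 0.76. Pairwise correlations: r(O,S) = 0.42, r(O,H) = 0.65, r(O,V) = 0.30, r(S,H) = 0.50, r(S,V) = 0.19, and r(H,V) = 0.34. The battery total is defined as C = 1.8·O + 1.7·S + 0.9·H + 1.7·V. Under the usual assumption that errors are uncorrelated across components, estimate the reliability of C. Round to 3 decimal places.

0.884

Var(C) = 1.8²·22.1² + 1.7²·17.8² + 0.9²·10.6² + 1.7²·4.6² + 2·[3.06·22.1·17.8·0.42 + 1.62·22.1·10.6·0.65 + 3.06·22.1·4.6·0.30 + 1.53·17.8·10.6·0.50 + 2.89·17.8·4.6·0.19 + 1.53·10.6·4.6·0.34] = 2650.28 + 2120.47 = 4770.75.
With uncorrelated errors the cross-covariances are all true-score covariance, so they carry over unchanged; only the diagonal terms shrink to ρᵢσᵢ².
True-score variance = [1.8²·22.1²·0.74 + 1.7²·17.8²·0.89 + 0.9²·10.6²·0.72 + 1.7²·4.6²·0.76] + 2120.47 = 2097.96 + 2120.47 = 4218.43.
Reliability = 4218.43 / 4770.75 = 0.884.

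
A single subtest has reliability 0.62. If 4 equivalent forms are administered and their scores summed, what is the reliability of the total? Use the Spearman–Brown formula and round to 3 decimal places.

ρ_k = kρ / (1 + (k−1)ρ) = 4·0.62 / (1 + 3·0.62) = 2.480 / 2.860 = 0.867.

0.867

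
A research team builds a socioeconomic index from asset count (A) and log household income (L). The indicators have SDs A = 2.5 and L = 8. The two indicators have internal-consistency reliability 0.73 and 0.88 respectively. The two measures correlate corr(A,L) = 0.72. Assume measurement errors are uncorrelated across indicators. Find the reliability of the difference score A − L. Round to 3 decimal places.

0.774

Var(A−L) = 2.5² + 8² − 2·2.5·8·0.72 = 70.25 − 28.8 = 41.45.
Under uncorrelated errors the observed covariances equal the true-score covariances, so only the own-variance terms attenuate.
True-score variance = [2.5²·0.73 + 8²·0.88] − 28.8 = 60.8825 − 28.8 = 32.0825.
Reliability = 32.0825 / 41.45 = 0.774.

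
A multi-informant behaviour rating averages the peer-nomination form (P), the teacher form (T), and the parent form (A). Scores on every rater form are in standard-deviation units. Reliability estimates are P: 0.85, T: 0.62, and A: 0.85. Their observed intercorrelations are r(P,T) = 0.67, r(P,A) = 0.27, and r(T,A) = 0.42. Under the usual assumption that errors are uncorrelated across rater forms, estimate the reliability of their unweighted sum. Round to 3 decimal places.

0.881

Var(P+T+A) = 3 + 2·[0.67 + 0.27 + 0.42] = 3 + 2.72 = 5.72.
With uncorrelated errors the cross-covariances are all true-score covariance, so they carry over unchanged; only the diagonal terms shrink to ρᵢσᵢ².
True-score variance = [0.85 + 0.62 + 0.85] + 2.72 = 2.32 + 2.72 = 5.04.
Reliability = 5.04 / 5.72 = 0.881.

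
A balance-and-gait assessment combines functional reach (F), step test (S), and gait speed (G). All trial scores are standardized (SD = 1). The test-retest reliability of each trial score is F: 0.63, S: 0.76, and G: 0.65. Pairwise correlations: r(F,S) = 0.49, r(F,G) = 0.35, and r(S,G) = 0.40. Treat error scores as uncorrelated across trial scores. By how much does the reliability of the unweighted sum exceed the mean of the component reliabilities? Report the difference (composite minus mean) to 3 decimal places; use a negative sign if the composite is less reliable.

0.145

Var(sum) = 3 + 2.48 = 5.48; true-score variance = 2.04 + 2.48 = 4.52; composite reliability = 0.8248.
Mean component reliability = 0.6800.
Difference = 0.8248 − 0.6800 = 0.145.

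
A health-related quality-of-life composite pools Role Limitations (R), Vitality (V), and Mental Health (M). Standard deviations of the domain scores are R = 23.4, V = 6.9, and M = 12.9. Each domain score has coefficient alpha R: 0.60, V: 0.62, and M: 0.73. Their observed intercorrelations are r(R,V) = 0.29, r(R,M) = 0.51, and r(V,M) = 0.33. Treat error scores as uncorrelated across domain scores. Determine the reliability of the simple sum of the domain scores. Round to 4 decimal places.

0.7692

Var(R+V+M) = 23.4² + 6.9² + 12.9² + 2·[23.4·6.9·0.29 + 23.4·12.9·0.51 + 6.9·12.9·0.33] = 761.58 + 460.291 = 1221.87.
With uncorrelated errors the cross-covariances are all true-score covariance, so they carry over unchanged; only the diagonal terms shrink to ρᵢσᵢ².
True-score variance = [23.4²·0.60 + 6.9²·0.62 + 12.9²·0.73] + 460.291 = 479.533 + 460.291 = 939.824.
Reliability = 939.824 / 1221.87 = 0.7692.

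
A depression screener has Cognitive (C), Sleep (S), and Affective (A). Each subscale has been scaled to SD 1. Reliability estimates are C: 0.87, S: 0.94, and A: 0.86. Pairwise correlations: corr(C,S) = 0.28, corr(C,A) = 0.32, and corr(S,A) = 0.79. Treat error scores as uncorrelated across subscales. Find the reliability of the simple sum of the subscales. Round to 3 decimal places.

0.943

Var(C+S+A) = 3 + 2·[0.28 + 0.32 + 0.79] = 3 + 2.78 = 5.78.
With uncorrelated errors the cross-covariances are all true-score covariance, so they carry over unchanged; only the diagonal terms shrink to ρᵢσᵢ².
True-score variance = [0.87 + 0.94 + 0.86] + 2.78 = 2.67 + 2.78 = 5.45.
Reliability = 5.45 / 5.78 = 0.943.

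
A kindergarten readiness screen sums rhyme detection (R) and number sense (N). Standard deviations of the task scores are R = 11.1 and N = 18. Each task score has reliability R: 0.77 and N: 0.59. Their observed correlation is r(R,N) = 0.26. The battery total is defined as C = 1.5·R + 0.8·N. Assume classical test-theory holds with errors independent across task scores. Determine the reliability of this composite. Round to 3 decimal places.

0.756

Var(C) = 1.5²·11.1² + 0.8²·18² + 2·[1.2·11.1·18·0.26] = 484.582 + 124.675 = 609.258.
With uncorrelated errors the cross-covariances are all true-score covariance, so they carry over unchanged; only the diagonal terms shrink to ρᵢσᵢ².
True-score variance = [1.5²·11.1²·0.77 + 0.8²·18²·0.59] + 124.675 = 335.804 + 124.675 = 460.479.
Reliability = 460.479 / 609.258 = 0.756.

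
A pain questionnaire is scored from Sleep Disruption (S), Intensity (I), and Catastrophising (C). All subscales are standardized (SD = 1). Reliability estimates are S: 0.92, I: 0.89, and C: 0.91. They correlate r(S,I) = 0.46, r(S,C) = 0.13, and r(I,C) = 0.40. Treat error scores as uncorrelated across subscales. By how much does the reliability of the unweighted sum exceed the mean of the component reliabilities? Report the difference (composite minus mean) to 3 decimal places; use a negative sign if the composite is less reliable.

Var(sum) = 3 + 1.98 = 4.98; true-score variance = 2.72 + 1.98 = 4.7; composite reliability = 0.9438.
Mean component reliability = 0.9067.
Difference = 0.9438 − 0.9067 = 0.037.

0.037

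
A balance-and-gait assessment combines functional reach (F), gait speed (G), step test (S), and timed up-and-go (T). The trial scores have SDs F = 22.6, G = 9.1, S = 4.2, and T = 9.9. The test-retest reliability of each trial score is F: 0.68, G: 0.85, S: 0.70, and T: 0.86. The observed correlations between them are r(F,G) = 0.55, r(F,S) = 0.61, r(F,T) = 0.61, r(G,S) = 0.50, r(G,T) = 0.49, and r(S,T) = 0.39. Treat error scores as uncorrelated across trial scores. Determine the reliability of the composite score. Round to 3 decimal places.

0.869

Var(F+G+S+T) = 22.6² + 9.1² + 4.2² + 9.9² + 2·[22.6·9.1·0.55 + 22.6·4.2·0.61 + 22.6·9.9·0.61 + 9.1·4.2·0.50 + 9.1·9.9·0.49 + 4.2·9.9·0.39] = 709.22 + 773.932 = 1483.15.
With uncorrelated errors the cross-covariances are all true-score covariance, so they carry over unchanged; only the diagonal terms shrink to ρᵢσᵢ².
True-score variance = [22.6²·0.68 + 9.1²·0.85 + 4.2²·0.70 + 9.9²·0.86] + 773.932 = 514.342 + 773.932 = 1288.27.
Reliability = 1288.27 / 1483.15 = 0.869.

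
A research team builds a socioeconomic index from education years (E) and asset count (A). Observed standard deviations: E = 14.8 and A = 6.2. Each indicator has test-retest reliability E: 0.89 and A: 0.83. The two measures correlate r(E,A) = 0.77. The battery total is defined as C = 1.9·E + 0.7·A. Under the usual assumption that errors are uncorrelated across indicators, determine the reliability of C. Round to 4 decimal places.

Var(C) = 1.9²·14.8² + 0.7²·6.2² + 2·[1.33·14.8·6.2·0.77] = 809.57 + 187.943 = 997.513.
Under uncorrelated errors the observed covariances equal the true-score covariances, so only the own-variance terms attenuate.
True-score variance = [1.9²·14.8²·0.89 + 0.7²·6.2²·0.83] + 187.943 = 719.387 + 187.943 = 907.33.
Reliability = 907.33 / 997.513 = 0.9096.

0.9096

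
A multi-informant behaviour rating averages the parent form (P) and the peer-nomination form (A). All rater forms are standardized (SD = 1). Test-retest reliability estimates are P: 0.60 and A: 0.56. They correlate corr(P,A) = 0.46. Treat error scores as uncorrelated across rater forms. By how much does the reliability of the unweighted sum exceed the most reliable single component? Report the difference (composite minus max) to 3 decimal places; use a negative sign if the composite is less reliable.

Var(sum) = 2 + 0.92 = 2.92; true-score variance = 1.16 + 0.92 = 2.08; composite reliability = 0.7123.
Max component reliability = 0.6000.
Difference = 0.7123 − 0.6000 = 0.112.

0.112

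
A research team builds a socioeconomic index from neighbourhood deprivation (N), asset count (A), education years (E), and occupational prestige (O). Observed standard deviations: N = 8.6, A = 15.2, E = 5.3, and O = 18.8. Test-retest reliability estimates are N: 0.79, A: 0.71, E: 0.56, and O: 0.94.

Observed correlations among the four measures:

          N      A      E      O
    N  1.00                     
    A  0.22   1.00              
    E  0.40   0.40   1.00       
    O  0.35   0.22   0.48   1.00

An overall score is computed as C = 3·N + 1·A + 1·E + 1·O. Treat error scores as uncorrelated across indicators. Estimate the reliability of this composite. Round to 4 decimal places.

Var(C) = 3²·8.6² + 15.2² + 5.3² + 18.8² + 2·[3·8.6·15.2·0.22 + 3·8.6·5.3·0.40 + 3·8.6·18.8·0.35 + 15.2·5.3·0.40 + 15.2·18.8·0.22 + 5.3·18.8·0.48] = 1278.21 + 907.307 = 2185.52.
Under uncorrelated errors the observed covariances equal the true-score covariances, so only the own-variance terms attenuate.
True-score variance = [3²·8.6²·0.79 + 15.2²·0.71 + 5.3²·0.56 + 18.8²·0.94] + 907.307 = 1037.86 + 907.307 = 1945.17.
Reliability = 1945.17 / 2185.52 = 0.8900.

0.8900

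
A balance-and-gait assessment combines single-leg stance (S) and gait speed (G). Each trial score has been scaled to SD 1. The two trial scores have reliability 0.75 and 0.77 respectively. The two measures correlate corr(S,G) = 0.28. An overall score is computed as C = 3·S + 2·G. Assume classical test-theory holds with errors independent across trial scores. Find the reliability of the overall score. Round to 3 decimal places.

0.806

Var(C) = 3² + 2² + 2·[6·0.28] = 13 + 3.36 = 16.36.
Because errors are independent across components, Cov(Tᵢ,Tⱼ) = Cov(Xᵢ,Xⱼ); the off-diagonal part of the true-score variance is the same as above.
True-score variance = [3²·0.75 + 2²·0.77] + 3.36 = 9.83 + 3.36 = 13.19.
Reliability = 13.19 / 16.36 = 0.806.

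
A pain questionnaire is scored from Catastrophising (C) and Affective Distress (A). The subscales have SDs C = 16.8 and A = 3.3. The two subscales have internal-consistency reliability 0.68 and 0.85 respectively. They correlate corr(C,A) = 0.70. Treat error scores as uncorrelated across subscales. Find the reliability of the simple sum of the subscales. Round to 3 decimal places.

Var(C+A) = 16.8² + 3.3² + 2·[16.8·3.3·0.70] = 293.13 + 77.616 = 370.746.
Under uncorrelated errors the observed covariances equal the true-score covariances, so only the own-variance terms attenuate.
True-score variance = [16.8²·0.68 + 3.3²·0.85] + 77.616 = 201.18 + 77.616 = 278.796.
Reliability = 278.796 / 370.746 = 0.752.

0.752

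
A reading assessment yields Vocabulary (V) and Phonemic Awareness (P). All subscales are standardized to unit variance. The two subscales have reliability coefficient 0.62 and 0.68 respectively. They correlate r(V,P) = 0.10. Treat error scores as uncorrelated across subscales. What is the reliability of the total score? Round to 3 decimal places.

0.682

Var(V+P) = 2 + 2·[0.10] = 2 + 0.2 = 2.2.
Under uncorrelated errors the observed covariances equal the true-score covariances, so only the own-variance terms attenuate.
True-score variance = [0.62 + 0.68] + 0.2 = 1.3 + 0.2 = 1.5.
Reliability = 1.5 / 2.2 = 0.682.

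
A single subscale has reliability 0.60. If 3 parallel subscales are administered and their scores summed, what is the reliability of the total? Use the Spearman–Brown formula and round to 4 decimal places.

ρ_k = kρ / (1 + (k−1)ρ) = 3·0.60 / (1 + 2·0.60) = 1.800 / 2.200 = 0.8182.

0.8182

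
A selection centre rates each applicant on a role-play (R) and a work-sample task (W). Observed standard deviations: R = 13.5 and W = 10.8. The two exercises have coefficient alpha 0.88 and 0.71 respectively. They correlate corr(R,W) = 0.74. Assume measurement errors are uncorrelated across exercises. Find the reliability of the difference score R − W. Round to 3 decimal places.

Var(R−W) = 13.5² + 10.8² − 2·13.5·10.8·0.74 = 298.89 − 215.784 = 83.106.
Under uncorrelated errors the observed covariances equal the true-score covariances, so only the own-variance terms attenuate.
True-score variance = [13.5²·0.88 + 10.8²·0.71] − 215.784 = 243.194 − 215.784 = 27.4104.
Reliability = 27.4104 / 83.106 = 0.330.

0.330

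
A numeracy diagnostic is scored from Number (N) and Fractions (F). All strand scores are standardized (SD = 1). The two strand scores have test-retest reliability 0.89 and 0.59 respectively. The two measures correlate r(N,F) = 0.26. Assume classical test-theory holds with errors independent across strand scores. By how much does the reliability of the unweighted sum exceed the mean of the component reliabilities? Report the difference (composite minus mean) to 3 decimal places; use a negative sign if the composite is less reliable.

0.054

Var(sum) = 2 + 0.52 = 2.52; true-score variance = 1.48 + 0.52 = 2; composite reliability = 0.7937.
Mean component reliability = 0.7400.
Difference = 0.7937 − 0.7400 = 0.054.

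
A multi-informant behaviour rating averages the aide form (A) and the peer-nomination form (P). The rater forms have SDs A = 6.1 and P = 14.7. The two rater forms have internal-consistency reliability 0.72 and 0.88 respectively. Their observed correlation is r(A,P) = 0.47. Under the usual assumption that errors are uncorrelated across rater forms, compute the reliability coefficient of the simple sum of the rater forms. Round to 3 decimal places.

0.892

Var(A+P) = 6.1² + 14.7² + 2·[6.1·14.7·0.47] = 253.3 + 84.2898 = 337.59.
With uncorrelated errors the cross-covariances are all true-score covariance, so they carry over unchanged; only the diagonal terms shrink to ρᵢσᵢ².
True-score variance = [6.1²·0.72 + 14.7²·0.88] + 84.2898 = 216.95 + 84.2898 = 301.24.
Reliability = 301.24 / 337.59 = 0.892.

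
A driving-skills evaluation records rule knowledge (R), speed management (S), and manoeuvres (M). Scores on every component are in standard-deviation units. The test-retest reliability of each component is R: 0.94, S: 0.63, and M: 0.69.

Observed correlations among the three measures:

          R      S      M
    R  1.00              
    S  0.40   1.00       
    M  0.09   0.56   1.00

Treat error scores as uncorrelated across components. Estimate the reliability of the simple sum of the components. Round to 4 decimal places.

Var(R+S+M) = 3 + 2·[0.40 + 0.09 + 0.56] = 3 + 2.1 = 5.1.
Under uncorrelated errors the observed covariances equal the true-score covariances, so only the own-variance terms attenuate.
True-score variance = [0.94 + 0.63 + 0.69] + 2.1 = 2.26 + 2.1 = 4.36.
Reliability = 4.36 / 5.1 = 0.8549.

0.8549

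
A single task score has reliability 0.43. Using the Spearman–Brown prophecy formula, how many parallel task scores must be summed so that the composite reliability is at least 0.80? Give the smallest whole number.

k ≥ ρ*(1−ρ₁)/(ρ₁(1−ρ*)) = 0.80·0.57 / (0.43·0.20) = 5.302.
Smallest integer k = 6.

6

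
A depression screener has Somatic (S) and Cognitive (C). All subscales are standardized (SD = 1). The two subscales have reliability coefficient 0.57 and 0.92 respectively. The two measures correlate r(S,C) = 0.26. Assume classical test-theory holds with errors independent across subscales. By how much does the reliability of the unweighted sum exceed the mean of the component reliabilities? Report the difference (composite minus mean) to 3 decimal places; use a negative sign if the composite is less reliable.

Var(sum) = 2 + 0.52 = 2.52; true-score variance = 1.49 + 0.52 = 2.01; composite reliability = 0.7976.
Mean component reliability = 0.7450.
Difference = 0.7976 − 0.7450 = 0.053.

0.053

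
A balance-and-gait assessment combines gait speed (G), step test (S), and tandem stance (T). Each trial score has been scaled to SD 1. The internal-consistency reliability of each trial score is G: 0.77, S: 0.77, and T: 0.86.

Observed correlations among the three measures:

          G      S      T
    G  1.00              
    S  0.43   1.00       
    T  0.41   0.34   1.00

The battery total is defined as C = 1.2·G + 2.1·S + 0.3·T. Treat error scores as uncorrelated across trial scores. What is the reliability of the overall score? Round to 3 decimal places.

Var(C) = 1.2² + 2.1² + 0.3² + 2·[2.52·0.43 + 0.36·0.41 + 0.63·0.34] = 5.94 + 2.8908 = 8.8308.
Under uncorrelated errors the observed covariances equal the true-score covariances, so only the own-variance terms attenuate.
True-score variance = [1.2²·0.77 + 2.1²·0.77 + 0.3²·0.86] + 2.8908 = 4.5819 + 2.8908 = 7.4727.
Reliability = 7.4727 / 8.8308 = 0.846.

0.846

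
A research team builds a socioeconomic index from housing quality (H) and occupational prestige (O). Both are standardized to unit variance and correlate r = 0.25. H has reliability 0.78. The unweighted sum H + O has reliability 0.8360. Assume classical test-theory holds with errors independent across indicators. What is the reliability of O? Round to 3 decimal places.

0.810

Var(H+O) = 2 + 2·0.25 = 2.500.
True-score variance = ρ_H + ρ_O + 2·0.25, so 0.8360 = (0.78 + ρ_O + 0.50) / 2.500.
ρ_O = 0.8360·2.500 − 0.78 − 0.50 = 0.810.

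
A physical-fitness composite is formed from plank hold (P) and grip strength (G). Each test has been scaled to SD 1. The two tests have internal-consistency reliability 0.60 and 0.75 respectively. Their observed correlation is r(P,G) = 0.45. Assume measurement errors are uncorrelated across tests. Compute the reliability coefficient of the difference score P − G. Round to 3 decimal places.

Var(P−G) = 1 + 1 − 2·0.45 = 2 − 0.9 = 1.1.
Under uncorrelated errors the observed covariances equal the true-score covariances, so only the own-variance terms attenuate.
True-score variance = [0.60 + 0.75] − 0.9 = 1.35 − 0.9 = 0.45.
Reliability = 0.45 / 1.1 = 0.409.

0.409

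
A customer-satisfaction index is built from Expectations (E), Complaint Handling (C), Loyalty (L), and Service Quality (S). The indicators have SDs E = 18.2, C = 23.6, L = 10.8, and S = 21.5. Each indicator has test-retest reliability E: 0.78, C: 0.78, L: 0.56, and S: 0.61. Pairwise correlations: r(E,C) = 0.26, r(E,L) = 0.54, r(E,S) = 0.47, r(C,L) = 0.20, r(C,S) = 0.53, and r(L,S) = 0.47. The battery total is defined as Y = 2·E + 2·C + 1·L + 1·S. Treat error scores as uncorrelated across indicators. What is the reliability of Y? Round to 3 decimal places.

0.868

Var(Y) = 2²·18.2² + 2²·23.6² + 10.8² + 21.5² + 2·[4·18.2·23.6·0.26 + 2·18.2·10.8·0.54 + 2·18.2·21.5·0.47 + 2·23.6·10.8·0.20 + 2·23.6·21.5·0.53 + 10.8·21.5·0.47] = 4131.69 + 3551.48 = 7683.17.
Under uncorrelated errors the observed covariances equal the true-score covariances, so only the own-variance terms attenuate.
True-score variance = [2²·18.2²·0.78 + 2²·23.6²·0.78 + 10.8²·0.56 + 21.5²·0.61] + 3551.48 = 3118.47 + 3551.48 = 6669.95.
Reliability = 6669.95 / 7683.17 = 0.868.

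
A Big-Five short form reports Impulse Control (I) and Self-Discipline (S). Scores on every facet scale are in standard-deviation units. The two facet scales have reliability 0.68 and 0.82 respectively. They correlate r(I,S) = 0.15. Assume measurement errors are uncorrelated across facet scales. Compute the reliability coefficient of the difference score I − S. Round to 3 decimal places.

Var(I−S) = 1 + 1 − 2·0.15 = 2 − 0.3 = 1.7.
Because errors are independent across components, Cov(Tᵢ,Tⱼ) = Cov(Xᵢ,Xⱼ); the off-diagonal part of the true-score variance is the same as above.
True-score variance = [0.68 + 0.82] − 0.3 = 1.5 − 0.3 = 1.2.
Reliability = 1.2 / 1.7 = 0.706.

0.706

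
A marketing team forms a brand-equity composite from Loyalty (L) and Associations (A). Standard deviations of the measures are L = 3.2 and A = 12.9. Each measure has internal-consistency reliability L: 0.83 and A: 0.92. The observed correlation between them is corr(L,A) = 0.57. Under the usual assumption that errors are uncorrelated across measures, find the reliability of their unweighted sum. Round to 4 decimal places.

Var(L+A) = 3.2² + 12.9² + 2·[3.2·12.9·0.57] = 176.65 + 47.0592 = 223.709.
Under uncorrelated errors the observed covariances equal the true-score covariances, so only the own-variance terms attenuate.
True-score variance = [3.2²·0.83 + 12.9²·0.92] + 47.0592 = 161.596 + 47.0592 = 208.656.
Reliability = 208.656 / 223.709 = 0.9327.

0.9327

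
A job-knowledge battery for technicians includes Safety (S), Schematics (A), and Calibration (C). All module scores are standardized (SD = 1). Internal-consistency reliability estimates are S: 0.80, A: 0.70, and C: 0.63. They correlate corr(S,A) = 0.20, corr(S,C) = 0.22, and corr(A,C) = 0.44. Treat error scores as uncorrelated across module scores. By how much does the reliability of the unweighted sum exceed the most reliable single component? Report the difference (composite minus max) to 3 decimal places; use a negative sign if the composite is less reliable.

0.016

Var(sum) = 3 + 1.72 = 4.72; true-score variance = 2.13 + 1.72 = 3.85; composite reliability = 0.8157.
Max component reliability = 0.8000.
Difference = 0.8157 − 0.8000 = 0.016.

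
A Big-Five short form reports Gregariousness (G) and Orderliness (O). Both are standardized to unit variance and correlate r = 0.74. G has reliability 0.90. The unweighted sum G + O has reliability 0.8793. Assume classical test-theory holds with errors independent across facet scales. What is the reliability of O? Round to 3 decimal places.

0.680

Var(G+O) = 2 + 2·0.74 = 3.480.
True-score variance = ρ_G + ρ_O + 2·0.74, so 0.8793 = (0.90 + ρ_O + 1.48) / 3.480.
ρ_O = 0.8793·3.480 − 0.90 − 1.48 = 0.680.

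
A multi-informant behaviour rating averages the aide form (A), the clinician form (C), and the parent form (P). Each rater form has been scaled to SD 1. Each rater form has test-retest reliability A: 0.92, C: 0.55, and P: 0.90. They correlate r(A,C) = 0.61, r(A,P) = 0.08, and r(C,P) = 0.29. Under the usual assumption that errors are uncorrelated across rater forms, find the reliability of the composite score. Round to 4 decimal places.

Var(A+C+P) = 3 + 2·[0.61 + 0.08 + 0.29] = 3 + 1.96 = 4.96.
Because errors are independent across components, Cov(Tᵢ,Tⱼ) = Cov(Xᵢ,Xⱼ); the off-diagonal part of the true-score variance is the same as above.
True-score variance = [0.92 + 0.55 + 0.90] + 1.96 = 2.37 + 1.96 = 4.33.
Reliability = 4.33 / 4.96 = 0.8730.

0.8730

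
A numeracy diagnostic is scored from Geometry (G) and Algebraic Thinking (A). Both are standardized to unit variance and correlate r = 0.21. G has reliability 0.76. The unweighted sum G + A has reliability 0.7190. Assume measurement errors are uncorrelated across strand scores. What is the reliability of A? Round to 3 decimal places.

Var(G+A) = 2 + 2·0.21 = 2.420.
True-score variance = ρ_G + ρ_A + 2·0.21, so 0.7190 = (0.76 + ρ_A + 0.42) / 2.420.
ρ_A = 0.7190·2.420 − 0.76 − 0.42 = 0.560.

0.560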